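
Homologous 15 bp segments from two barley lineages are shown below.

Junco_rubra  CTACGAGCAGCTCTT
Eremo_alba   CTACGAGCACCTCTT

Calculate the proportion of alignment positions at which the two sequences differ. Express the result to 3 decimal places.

The sequences differ at position 10 (G/C).
There are 1 differences over 15 sites, so p = 1/15 = 0.067.

0.067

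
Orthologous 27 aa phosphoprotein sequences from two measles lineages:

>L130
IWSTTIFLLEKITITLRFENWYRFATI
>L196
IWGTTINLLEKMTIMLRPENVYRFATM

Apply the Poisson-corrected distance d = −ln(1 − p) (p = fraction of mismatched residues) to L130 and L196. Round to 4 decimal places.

The sequences differ at positions 3 (S/G), 7 (F/N), 12 (I/M), 15 (T/M), 18 (F/P), 21 (W/V), 27 (I/M).
p = 7/27 = 0.259259.
d = −ln(1 − 0.259259) = −ln(0.740741) = 0.3001.

0.3001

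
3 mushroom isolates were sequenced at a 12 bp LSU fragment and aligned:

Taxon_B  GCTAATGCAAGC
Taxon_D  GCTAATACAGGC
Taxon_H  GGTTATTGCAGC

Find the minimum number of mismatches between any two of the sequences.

2

Pairwise Hamming distances:
  Taxon_B vs Taxon_D: 2
  Taxon_B vs Taxon_H: 5
  Taxon_D vs Taxon_H: 6
The smallest is 2, between Taxon_B and Taxon_D.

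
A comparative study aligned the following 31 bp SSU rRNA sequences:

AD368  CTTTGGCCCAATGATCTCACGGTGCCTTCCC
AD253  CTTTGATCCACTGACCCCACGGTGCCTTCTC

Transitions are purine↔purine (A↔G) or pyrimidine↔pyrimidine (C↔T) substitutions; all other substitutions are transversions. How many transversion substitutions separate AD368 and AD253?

1

Mismatches occur at site 6 (G↔A, transition), site 7 (C↔T, transition), site 11 (A↔C, transversion), site 15 (T↔C, transition), site 17 (T↔C, transition), site 30 (C↔T, transition).
Of the 6 differences, 5 transitions and 1 transversion, so the answer is 1.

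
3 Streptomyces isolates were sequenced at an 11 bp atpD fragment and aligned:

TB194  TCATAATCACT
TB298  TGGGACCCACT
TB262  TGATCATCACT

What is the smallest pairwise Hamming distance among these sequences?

2

Pairwise Hamming distances:
  TB194 vs TB298: 5
  TB194 vs TB262: 2
  TB298 vs TB262: 5
The smallest is 2, between TB194 and TB262.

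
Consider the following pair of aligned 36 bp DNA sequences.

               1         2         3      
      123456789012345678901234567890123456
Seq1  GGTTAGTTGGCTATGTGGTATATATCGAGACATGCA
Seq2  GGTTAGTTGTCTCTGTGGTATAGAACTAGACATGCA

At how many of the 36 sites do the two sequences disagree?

5

Mismatches occur at site 10 (G/T), site 13 (A/C), site 23 (T/G), site 25 (T/A), site 27 (G/T).
That gives 5 mismatches out of 36 aligned sites, so the Hamming distance is 5.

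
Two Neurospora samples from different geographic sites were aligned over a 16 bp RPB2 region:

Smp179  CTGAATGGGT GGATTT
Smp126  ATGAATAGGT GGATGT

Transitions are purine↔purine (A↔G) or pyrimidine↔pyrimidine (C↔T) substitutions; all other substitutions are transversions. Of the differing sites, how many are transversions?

2

Mismatches occur at site 1 (C↔A, transversion), site 7 (G↔A, transition), site 15 (T↔G, transversion).
Of the 3 differences, 1 transition and 2 transversions, so the answer is 2.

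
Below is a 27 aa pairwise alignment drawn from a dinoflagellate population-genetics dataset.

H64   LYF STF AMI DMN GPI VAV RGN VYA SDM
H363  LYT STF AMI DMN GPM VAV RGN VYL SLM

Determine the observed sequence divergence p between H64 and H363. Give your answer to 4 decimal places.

The sequences differ at positions 3 (F/T), 15 (I/M), 24 (A/L), 26 (D/L).
There are 4 differences over 27 sites, so p = 4/27 = 0.1481.

0.1481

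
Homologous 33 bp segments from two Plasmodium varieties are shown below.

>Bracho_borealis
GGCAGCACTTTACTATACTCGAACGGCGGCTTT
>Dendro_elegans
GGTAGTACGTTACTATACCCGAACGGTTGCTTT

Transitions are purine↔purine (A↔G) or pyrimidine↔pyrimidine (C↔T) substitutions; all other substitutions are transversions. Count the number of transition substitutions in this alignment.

Mismatches occur at site 3 (C/T, transition), site 6 (C/T, transition), site 9 (T/G, transversion), site 19 (T/C, transition), site 27 (C/T, transition), site 28 (G/T, transversion).
Of the 6 differences, 4 transitions and 2 transversions, so the answer is 4.

4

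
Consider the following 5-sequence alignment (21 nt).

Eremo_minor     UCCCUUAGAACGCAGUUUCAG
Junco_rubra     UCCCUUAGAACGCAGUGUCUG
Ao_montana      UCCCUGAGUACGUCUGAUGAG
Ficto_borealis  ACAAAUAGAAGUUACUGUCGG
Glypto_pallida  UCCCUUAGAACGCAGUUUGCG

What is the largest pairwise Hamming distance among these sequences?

Pairwise Hamming distances:
  Eremo_minor vs Junco_rubra: 2
  Eremo_minor vs Ao_montana: 8
  Eremo_minor vs Ficto_borealis: 10
  Eremo_minor vs Glypto_pallida: 2
  Junco_rubra vs Ao_montana: 9
  Junco_rubra vs Ficto_borealis: 9
  Junco_rubra vs Glypto_pallida: 3
  Ao_montana vs Ficto_borealis: 14
  Ao_montana vs Glypto_pallida: 8
  Ficto_borealis vs Glypto_pallida: 11
The largest is 14, between Ao_montana and Ficto_borealis.

14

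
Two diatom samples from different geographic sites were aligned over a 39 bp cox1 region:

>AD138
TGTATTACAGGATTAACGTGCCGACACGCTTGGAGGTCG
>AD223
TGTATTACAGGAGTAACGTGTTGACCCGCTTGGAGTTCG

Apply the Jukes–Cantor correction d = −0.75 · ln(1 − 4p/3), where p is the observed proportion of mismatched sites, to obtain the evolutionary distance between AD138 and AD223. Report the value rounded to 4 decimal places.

0.1406

Mismatches occur at site 13 (T↔G), site 21 (C↔T), site 22 (C↔T), site 26 (A↔C), site 36 (G↔T).
p = 5/39 = 0.128205.
d = −0.75 · ln(1 − (4/3)·0.128205) = −0.75 · ln(0.829060) = −0.75 · (-0.187463) = 0.1406.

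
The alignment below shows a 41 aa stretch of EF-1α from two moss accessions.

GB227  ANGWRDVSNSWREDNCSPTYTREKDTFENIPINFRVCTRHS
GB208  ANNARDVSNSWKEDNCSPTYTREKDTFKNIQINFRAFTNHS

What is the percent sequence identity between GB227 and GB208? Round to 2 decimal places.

Mismatches occur at site 3 (G↔N), site 4 (W↔A), site 12 (R↔K), site 28 (E↔K), site 31 (P↔Q), site 36 (V↔A), site 37 (C↔F), site 39 (R↔N).
33 of the 41 sites match, so the percent identity is 33/41 × 100 = 80.49%.

80.49%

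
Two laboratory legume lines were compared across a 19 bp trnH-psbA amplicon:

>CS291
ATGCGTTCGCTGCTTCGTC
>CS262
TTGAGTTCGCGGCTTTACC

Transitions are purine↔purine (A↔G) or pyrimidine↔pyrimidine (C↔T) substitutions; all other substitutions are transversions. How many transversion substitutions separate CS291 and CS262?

3

Mismatches occur at site 1 (A↔T, transversion), site 4 (C↔A, transversion), site 11 (T↔G, transversion), site 16 (C↔T, transition), site 17 (G↔A, transition), site 18 (T↔C, transition).
Of the 6 differences, 3 transitions and 3 transversions, so the answer is 3.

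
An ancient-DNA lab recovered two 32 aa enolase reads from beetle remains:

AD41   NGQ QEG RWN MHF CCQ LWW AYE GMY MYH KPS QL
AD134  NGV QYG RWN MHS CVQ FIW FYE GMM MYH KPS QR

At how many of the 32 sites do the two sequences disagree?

Differing sites — 3:Q/V; 5:E/Y; 12:F/S; 14:C/V; 16:L/F; 17:W/I; 19:A/F; 24:Y/M; 32:L/R.
That gives 9 mismatches out of 32 aligned sites, so the Hamming distance is 9.

9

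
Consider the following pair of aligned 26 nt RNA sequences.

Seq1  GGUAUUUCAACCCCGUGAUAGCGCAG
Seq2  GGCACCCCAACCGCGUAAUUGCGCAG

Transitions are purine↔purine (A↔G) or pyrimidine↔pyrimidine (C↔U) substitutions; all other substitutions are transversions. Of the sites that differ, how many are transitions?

Mismatches occur at site 3 (U/C, transition), site 5 (U/C, transition), site 6 (U/C, transition), site 7 (U/C, transition), site 13 (C/G, transversion), site 17 (G/A, transition), site 20 (A/U, transversion).
Of the 7 differences, 5 transitions and 2 transversions, so the answer is 5.

5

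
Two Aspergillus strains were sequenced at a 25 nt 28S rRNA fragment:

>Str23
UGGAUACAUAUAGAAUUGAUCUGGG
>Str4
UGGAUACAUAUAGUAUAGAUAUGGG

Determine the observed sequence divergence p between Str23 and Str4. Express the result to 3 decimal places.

The sequences differ at positions 14 (A/U), 17 (U/A), 21 (C/A).
There are 3 differences over 25 sites, so p = 3/25 = 0.120.

0.120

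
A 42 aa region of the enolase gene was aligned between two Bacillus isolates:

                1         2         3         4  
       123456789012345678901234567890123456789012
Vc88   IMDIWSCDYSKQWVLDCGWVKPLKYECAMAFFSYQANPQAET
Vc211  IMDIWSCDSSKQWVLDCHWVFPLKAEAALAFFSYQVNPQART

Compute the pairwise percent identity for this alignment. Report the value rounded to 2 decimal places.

Differing sites — 9:Y/S; 18:G/H; 21:K/F; 25:Y/A; 27:C/A; 29:M/L; 36:A/V; 41:E/R.
34 of the 42 sites match, so the percent identity is 34/42 × 100 = 80.95%.

80.95%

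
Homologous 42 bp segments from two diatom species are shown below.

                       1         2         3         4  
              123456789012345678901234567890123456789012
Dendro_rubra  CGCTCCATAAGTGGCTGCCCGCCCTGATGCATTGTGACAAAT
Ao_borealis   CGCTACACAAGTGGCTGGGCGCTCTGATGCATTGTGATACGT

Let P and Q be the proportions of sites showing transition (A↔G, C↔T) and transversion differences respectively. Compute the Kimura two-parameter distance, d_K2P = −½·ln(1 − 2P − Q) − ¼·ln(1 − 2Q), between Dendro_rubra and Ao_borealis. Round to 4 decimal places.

Differing sites — 5:C/A (Tv); 8:T/C (Ti); 18:C/G (Tv); 19:C/G (Tv); 23:C/T (Ti); 38:C/T (Ti); 40:A/C (Tv); 41:A/G (Ti).
Of the 8 differences, 4 transitions and 4 transversions over 42 sites: P = 4/42 = 0.095238, Q = 4/42 = 0.095238.
d = −0.5·ln(0.714286) − 0.25·ln(0.809524) = −0.5·(-0.336472) − 0.25·(-0.211309) = 0.2211.

0.2211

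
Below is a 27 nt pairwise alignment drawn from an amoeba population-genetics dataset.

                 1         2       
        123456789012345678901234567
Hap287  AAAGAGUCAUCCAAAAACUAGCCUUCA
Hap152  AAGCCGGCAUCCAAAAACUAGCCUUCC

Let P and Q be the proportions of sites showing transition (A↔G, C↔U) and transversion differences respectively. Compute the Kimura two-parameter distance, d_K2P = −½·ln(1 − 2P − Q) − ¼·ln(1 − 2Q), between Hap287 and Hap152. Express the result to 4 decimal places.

0.2135

Mismatches occur at site 3 (A/G, transition), site 4 (G/C, transversion), site 5 (A/C, transversion), site 7 (U/G, transversion), site 27 (A/C, transversion).
Of the 5 differences, 1 transition and 4 transversions over 27 sites: P = 1/27 = 0.037037, Q = 4/27 = 0.148148.
d = −0.5·ln(0.777778) − 0.25·ln(0.703704) = −0.5·(-0.251314) − 0.25·(-0.351397) = 0.2135.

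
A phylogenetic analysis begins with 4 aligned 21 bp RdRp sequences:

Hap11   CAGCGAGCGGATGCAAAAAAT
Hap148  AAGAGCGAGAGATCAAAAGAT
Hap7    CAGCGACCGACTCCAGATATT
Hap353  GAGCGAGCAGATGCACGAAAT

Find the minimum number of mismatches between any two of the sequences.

4

Pairwise Hamming distances:
  Hap11 vs Hap148: 9
  Hap11 vs Hap7: 7
  Hap11 vs Hap353: 4
  Hap148 vs Hap7: 12
  Hap148 vs Hap353: 12
  Hap7 vs Hap353: 10
The smallest is 4, between Hap11 and Hap353.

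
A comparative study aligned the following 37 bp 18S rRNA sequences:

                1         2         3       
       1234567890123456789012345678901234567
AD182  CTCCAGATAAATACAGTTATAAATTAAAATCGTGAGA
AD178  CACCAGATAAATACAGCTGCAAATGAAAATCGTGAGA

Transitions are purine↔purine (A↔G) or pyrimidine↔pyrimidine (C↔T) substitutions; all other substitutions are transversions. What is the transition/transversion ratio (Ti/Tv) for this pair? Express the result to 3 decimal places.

Differing sites — 2:T/A (Tv); 17:T/C (Ti); 19:A/G (Ti); 20:T/C (Ti); 25:T/G (Tv).
Of the 5 differences, 3 transitions and 2 transversions, so Ti/Tv = 3/2 = 1.500.

1.500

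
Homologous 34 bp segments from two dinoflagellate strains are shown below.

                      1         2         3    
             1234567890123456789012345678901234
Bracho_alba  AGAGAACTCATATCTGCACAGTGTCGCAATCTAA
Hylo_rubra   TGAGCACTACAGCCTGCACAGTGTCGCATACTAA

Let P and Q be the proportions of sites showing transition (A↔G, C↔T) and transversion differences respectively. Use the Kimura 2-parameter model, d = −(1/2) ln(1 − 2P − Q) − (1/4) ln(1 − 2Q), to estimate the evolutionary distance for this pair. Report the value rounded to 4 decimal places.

Differing sites — 1:A/T (Tv); 5:A/C (Tv); 9:C/A (Tv); 10:A/C (Tv); 11:T/A (Tv); 12:A/G (Ti); 13:T/C (Ti); 29:A/T (Tv); 30:T/A (Tv).
Of the 9 differences, 2 transitions and 7 transversions over 34 sites: P = 2/34 = 0.058824, Q = 7/34 = 0.205882.
d = −0.5·ln(0.676470) − 0.25·ln(0.588236) = −0.5·(-0.390867) − 0.25·(-0.530627) = 0.3281.

0.3281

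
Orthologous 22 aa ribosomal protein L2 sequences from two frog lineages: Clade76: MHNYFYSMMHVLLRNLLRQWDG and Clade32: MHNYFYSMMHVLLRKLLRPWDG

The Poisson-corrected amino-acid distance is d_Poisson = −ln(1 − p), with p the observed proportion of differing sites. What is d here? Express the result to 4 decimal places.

The sequences differ at positions 15 (N/K), 19 (Q/P).
p = 2/22 = 0.090909.
d = −ln(1 − 0.090909) = −ln(0.909091) = 0.0953.

0.0953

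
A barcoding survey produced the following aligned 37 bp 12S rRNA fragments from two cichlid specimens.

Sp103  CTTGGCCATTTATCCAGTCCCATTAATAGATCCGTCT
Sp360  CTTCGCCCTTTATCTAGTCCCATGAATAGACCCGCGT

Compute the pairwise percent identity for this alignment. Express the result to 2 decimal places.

81.08%

Mismatches occur at site 4 (G↔C), site 8 (A↔C), site 15 (C↔T), site 24 (T↔G), site 31 (T↔C), site 35 (T↔C), site 36 (C↔G).
30 of the 37 sites match, so the percent identity is 30/37 × 100 = 81.08%.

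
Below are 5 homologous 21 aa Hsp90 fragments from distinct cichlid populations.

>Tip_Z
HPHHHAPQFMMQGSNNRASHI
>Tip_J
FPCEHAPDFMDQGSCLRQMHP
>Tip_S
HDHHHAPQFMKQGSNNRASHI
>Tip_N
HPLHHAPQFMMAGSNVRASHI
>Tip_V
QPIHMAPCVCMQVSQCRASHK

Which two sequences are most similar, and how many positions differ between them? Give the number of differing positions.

2

Pairwise Hamming distances:
  Tip_Z vs Tip_J: 10
  Tip_Z vs Tip_S: 2
  Tip_Z vs Tip_N: 3
  Tip_Z vs Tip_V: 10
  Tip_J vs Tip_S: 11
  Tip_J vs Tip_N: 11
  Tip_J vs Tip_V: 14
  Tip_S vs Tip_N: 5
  Tip_S vs Tip_V: 12
  Tip_N vs Tip_V: 11
The smallest is 2, between Tip_Z and Tip_S.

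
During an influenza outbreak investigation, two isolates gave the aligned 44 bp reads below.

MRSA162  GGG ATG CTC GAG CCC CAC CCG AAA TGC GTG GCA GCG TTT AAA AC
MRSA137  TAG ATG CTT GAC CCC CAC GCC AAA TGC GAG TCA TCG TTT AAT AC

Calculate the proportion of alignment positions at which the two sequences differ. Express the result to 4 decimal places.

Differing sites — 1:G/T; 2:G/A; 9:C/T; 12:G/C; 19:C/G; 21:G/C; 29:T/A; 31:G/T; 34:G/T; 42:A/T.
There are 10 differences over 44 sites, so p = 10/44 = 0.2273.

0.2273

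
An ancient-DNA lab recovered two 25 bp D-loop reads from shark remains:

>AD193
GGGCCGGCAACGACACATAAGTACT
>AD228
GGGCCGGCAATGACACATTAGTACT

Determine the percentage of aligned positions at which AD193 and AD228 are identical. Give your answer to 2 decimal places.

92.00%

The sequences differ at positions 11 (C/T), 19 (A/T).
23 of the 25 sites match, so the percent identity is 23/25 × 100 = 92.00%.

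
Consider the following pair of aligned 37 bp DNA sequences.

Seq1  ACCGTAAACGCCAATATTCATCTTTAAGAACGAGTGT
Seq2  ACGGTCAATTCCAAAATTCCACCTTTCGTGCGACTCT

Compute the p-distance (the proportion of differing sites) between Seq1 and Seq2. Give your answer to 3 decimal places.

Mismatches occur at site 3 (C↔G), site 6 (A↔C), site 9 (C↔T), site 10 (G↔T), site 15 (T↔A), site 20 (A↔C), site 21 (T↔A), site 23 (T↔C), site 26 (A↔T), site 27 (A↔C), site 29 (A↔T), site 30 (A↔G), site 34 (G↔C), site 36 (G↔C).
There are 14 differences over 37 sites, so p = 14/37 = 0.378.

0.378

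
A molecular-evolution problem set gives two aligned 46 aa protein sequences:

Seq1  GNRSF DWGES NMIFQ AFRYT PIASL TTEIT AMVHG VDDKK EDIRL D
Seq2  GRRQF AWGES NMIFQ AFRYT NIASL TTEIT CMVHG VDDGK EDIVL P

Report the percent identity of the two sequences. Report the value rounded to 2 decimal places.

The sequences differ at positions 2 (N/R), 4 (S/Q), 6 (D/A), 21 (P/N), 31 (A/C), 39 (K/G), 44 (R/V), 46 (D/P).
38 of the 46 sites match, so the percent identity is 38/46 × 100 = 82.61%.

82.61%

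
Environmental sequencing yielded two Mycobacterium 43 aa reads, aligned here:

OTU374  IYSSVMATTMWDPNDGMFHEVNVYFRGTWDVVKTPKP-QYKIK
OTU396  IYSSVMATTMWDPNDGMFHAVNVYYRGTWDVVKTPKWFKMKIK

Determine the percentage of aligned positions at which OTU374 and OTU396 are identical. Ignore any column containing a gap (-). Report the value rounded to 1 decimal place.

88.1%

Excluding the 1 gap column leaves 42 comparable sites.
Mismatches occur at site 20 (E↔A), site 25 (F↔Y), site 37 (P↔W), site 39 (Q↔K), site 40 (Y↔M).
37 of the 42 comparable sites match, so the percent identity is 37/42 × 100 = 88.1%.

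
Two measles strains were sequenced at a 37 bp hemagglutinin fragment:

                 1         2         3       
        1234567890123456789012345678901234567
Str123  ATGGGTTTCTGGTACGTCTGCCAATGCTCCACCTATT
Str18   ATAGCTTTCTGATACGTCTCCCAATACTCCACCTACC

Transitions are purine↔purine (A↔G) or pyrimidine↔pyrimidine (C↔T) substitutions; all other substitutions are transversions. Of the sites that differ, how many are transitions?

Mismatches occur at site 3 (G↔A, transition), site 5 (G↔C, transversion), site 12 (G↔A, transition), site 20 (G↔C, transversion), site 26 (G↔A, transition), site 36 (T↔C, transition), site 37 (T↔C, transition).
Of the 7 differences, 5 transitions and 2 transversions, so the answer is 5.

5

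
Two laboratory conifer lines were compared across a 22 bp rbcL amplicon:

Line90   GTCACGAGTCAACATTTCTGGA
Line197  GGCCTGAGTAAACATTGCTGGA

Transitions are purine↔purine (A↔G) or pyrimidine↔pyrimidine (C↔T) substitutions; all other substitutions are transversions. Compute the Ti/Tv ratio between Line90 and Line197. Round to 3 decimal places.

0.250

Mismatches occur at site 2 (T/G, transversion), site 4 (A/C, transversion), site 5 (C/T, transition), site 10 (C/A, transversion), site 17 (T/G, transversion).
Of the 5 differences, 1 transition and 4 transversions, so Ti/Tv = 1/4 = 0.250.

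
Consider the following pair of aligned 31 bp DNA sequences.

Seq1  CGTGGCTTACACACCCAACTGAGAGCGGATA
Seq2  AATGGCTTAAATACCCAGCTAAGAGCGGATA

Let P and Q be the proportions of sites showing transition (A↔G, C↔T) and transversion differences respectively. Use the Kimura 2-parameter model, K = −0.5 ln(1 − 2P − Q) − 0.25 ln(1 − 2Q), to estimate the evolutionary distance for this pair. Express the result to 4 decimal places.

Mismatches occur at site 1 (C↔A, transversion), site 2 (G↔A, transition), site 10 (C↔A, transversion), site 12 (C↔T, transition), site 18 (A↔G, transition), site 21 (G↔A, transition).
Of the 6 differences, 4 transitions and 2 transversions over 31 sites: P = 4/31 = 0.129032, Q = 2/31 = 0.064516.
d = −0.5·ln(0.677420) − 0.25·ln(0.870968) = −0.5·(-0.389464) − 0.25·(-0.138150) = 0.2293.

0.2293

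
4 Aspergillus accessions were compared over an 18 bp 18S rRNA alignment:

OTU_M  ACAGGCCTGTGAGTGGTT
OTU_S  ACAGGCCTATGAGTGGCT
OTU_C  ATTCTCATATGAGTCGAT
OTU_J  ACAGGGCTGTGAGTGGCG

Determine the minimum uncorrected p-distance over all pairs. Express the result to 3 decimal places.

Pairwise Hamming distances:
  OTU_M vs OTU_S: 2
  OTU_M vs OTU_C: 8
  OTU_M vs OTU_J: 3
  OTU_S vs OTU_C: 7
  OTU_S vs OTU_J: 3
  OTU_C vs OTU_J: 10
The smallest is 2 mismatches, between OTU_M and OTU_S; p = 2/18 = 0.111.

0.111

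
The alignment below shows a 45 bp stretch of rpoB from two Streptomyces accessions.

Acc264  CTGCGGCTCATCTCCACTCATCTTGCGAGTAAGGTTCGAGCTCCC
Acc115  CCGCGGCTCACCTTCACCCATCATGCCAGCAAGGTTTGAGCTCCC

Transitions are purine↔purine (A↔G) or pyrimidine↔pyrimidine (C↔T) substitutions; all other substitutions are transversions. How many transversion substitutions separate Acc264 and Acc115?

Differing sites — 2:T/C (Ti); 11:T/C (Ti); 14:C/T (Ti); 18:T/C (Ti); 23:T/A (Tv); 27:G/C (Tv); 30:T/C (Ti); 37:C/T (Ti).
Of the 8 differences, 6 transitions and 2 transversions, so the answer is 2.

2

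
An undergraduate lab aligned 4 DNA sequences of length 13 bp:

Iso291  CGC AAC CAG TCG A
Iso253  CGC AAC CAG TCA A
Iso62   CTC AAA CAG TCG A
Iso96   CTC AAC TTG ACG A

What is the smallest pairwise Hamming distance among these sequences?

Pairwise Hamming distances:
  Iso291 vs Iso253: 1
  Iso291 vs Iso62: 2
  Iso291 vs Iso96: 4
  Iso253 vs Iso62: 3
  Iso253 vs Iso96: 5
  Iso62 vs Iso96: 4
The smallest is 1, between Iso291 and Iso253.

1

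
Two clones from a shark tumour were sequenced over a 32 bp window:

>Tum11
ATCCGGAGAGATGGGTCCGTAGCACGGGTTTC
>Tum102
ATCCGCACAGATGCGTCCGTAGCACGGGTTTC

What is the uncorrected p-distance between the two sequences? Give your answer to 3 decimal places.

0.094

Mismatches occur at site 6 (G/C), site 8 (G/C), site 14 (G/C).
There are 3 differences over 32 sites, so p = 3/32 = 0.094.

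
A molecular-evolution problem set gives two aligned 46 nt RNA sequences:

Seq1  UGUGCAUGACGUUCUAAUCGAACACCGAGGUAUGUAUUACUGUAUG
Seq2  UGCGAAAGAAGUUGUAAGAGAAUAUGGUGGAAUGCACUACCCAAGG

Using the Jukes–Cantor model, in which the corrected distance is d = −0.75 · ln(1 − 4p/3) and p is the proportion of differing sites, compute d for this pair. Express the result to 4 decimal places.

0.5532

Differing sites — 3:U/C; 5:C/A; 7:U/A; 10:C/A; 14:C/G; 18:U/G; 19:C/A; 23:C/U; 25:C/U; 26:C/G; 28:A/U; 31:U/A; 35:U/C; 37:U/C; 41:U/C; 42:G/C; 43:U/A; 45:U/G.
p = 18/46 = 0.391304.
d = −0.75 · ln(1 − (4/3)·0.391304) = −0.75 · ln(0.478261) = −0.75 · (-0.737599) = 0.5532.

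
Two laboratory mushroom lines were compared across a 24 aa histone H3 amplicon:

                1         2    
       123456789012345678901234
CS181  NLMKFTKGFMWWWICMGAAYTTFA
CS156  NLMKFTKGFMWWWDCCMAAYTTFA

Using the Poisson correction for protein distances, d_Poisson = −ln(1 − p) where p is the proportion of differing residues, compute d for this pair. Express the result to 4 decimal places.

0.1335

Differing sites — 14:I/D; 16:M/C; 17:G/M.
p = 3/24 = 0.125000.
d = −ln(1 − 0.125000) = −ln(0.875000) = 0.1335.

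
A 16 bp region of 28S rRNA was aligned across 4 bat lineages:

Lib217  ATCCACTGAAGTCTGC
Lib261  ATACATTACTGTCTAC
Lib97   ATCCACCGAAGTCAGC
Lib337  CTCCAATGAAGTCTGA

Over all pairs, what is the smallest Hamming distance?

2

Pairwise Hamming distances:
  Lib217 vs Lib261: 6
  Lib217 vs Lib97: 2
  Lib217 vs Lib337: 3
  Lib261 vs Lib97: 8
  Lib261 vs Lib337: 8
  Lib97 vs Lib337: 5
The smallest is 2, between Lib217 and Lib97.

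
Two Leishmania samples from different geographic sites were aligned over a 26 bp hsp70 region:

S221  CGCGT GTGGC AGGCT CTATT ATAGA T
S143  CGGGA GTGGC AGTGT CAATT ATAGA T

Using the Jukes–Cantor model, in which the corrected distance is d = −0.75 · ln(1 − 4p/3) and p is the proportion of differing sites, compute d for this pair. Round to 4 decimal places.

0.2222

The sequences differ at positions 3 (C/G), 5 (T/A), 13 (G/T), 14 (C/G), 17 (T/A).
p = 5/26 = 0.192308.
d = −0.75 · ln(1 − (4/3)·0.192308) = −0.75 · ln(0.743589) = −0.75 · (-0.296267) = 0.2222.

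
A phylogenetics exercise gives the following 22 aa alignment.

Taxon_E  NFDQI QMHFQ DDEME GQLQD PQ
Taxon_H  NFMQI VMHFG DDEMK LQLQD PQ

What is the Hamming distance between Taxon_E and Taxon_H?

The sequences differ at positions 3 (D/M), 6 (Q/V), 10 (Q/G), 15 (E/K), 16 (G/L).
That gives 5 mismatches out of 22 aligned sites, so the Hamming distance is 5.

5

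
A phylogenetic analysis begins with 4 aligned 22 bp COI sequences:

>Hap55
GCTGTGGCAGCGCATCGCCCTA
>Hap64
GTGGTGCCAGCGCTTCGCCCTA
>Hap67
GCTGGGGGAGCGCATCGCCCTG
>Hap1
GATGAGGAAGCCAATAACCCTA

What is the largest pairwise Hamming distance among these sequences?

Pairwise Hamming distances:
  Hap55 vs Hap64: 4
  Hap55 vs Hap67: 3
  Hap55 vs Hap1: 7
  Hap64 vs Hap67: 7
  Hap64 vs Hap1: 10
  Hap67 vs Hap1: 8
The largest is 10, between Hap64 and Hap1.

10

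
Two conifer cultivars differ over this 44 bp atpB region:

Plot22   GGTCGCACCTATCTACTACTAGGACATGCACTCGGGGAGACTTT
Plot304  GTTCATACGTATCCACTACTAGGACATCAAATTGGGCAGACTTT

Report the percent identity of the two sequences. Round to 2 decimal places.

Differing sites — 2:G/T; 5:G/A; 6:C/T; 9:C/G; 14:T/C; 28:G/C; 29:C/A; 31:C/A; 33:C/T; 37:G/C.
34 of the 44 sites match, so the percent identity is 34/44 × 100 = 77.27%.

77.27%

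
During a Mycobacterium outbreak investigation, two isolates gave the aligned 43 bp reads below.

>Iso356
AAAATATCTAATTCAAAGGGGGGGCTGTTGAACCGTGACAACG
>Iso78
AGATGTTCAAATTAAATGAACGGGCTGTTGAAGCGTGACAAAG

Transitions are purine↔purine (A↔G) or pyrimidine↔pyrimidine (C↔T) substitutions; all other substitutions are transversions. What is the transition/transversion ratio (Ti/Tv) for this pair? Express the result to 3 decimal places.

0.333

Differing sites — 2:A/G (Ti); 4:A/T (Tv); 5:T/G (Tv); 6:A/T (Tv); 9:T/A (Tv); 14:C/A (Tv); 17:A/T (Tv); 19:G/A (Ti); 20:G/A (Ti); 21:G/C (Tv); 33:C/G (Tv); 42:C/A (Tv).
Of the 12 differences, 3 transitions and 9 transversions, so Ti/Tv = 3/9 = 0.333.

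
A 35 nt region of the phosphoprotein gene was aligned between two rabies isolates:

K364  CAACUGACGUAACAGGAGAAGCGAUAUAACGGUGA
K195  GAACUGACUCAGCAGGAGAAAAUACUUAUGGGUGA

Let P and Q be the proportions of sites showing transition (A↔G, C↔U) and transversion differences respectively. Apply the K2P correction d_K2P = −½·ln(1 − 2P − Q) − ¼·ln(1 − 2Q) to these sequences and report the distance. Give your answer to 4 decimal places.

0.4075

Differing sites — 1:C/G (Tv); 9:G/U (Tv); 10:U/C (Ti); 12:A/G (Ti); 21:G/A (Ti); 22:C/A (Tv); 23:G/U (Tv); 25:U/C (Ti); 26:A/U (Tv); 29:A/U (Tv); 30:C/G (Tv).
Of the 11 differences, 4 transitions and 7 transversions over 35 sites: P = 4/35 = 0.114286, Q = 7/35 = 0.200000.
d = −0.5·ln(0.571428) − 0.25·ln(0.600000) = −0.5·(-0.559617) − 0.25·(-0.510826) = 0.4075.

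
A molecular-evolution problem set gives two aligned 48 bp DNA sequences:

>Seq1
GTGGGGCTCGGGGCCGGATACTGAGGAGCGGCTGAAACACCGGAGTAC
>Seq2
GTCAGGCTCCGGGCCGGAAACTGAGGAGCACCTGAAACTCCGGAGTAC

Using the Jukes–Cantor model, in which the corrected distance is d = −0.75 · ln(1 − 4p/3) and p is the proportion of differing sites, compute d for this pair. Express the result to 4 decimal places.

Mismatches occur at site 3 (G→C), site 4 (G→A), site 10 (G→C), site 19 (T→A), site 30 (G→A), site 31 (G→C), site 39 (A→T).
p = 7/48 = 0.145833.
d = −0.75 · ln(1 − (4/3)·0.145833) = −0.75 · ln(0.805556) = −0.75 · (-0.216223) = 0.1622.

0.1622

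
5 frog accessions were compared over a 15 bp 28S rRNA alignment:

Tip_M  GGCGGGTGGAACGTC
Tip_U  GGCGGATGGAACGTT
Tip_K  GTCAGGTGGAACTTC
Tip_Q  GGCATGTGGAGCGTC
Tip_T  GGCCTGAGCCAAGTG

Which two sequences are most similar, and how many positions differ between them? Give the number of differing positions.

Pairwise Hamming distances:
  Tip_M vs Tip_U: 2
  Tip_M vs Tip_K: 3
  Tip_M vs Tip_Q: 3
  Tip_M vs Tip_T: 7
  Tip_U vs Tip_K: 5
  Tip_U vs Tip_Q: 5
  Tip_U vs Tip_T: 8
  Tip_K vs Tip_Q: 4
  Tip_K vs Tip_T: 9
  Tip_Q vs Tip_T: 7
The smallest is 2, between Tip_M and Tip_U.

2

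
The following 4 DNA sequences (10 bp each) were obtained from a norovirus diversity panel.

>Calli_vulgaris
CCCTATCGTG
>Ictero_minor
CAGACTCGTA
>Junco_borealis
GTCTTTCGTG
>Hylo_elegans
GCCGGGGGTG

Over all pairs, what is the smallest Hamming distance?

3

Pairwise Hamming distances:
  Calli_vulgaris vs Ictero_minor: 5
  Calli_vulgaris vs Junco_borealis: 3
  Calli_vulgaris vs Hylo_elegans: 5
  Ictero_minor vs Junco_borealis: 6
  Ictero_minor vs Hylo_elegans: 8
  Junco_borealis vs Hylo_elegans: 5
The smallest is 3, between Calli_vulgaris and Junco_borealis.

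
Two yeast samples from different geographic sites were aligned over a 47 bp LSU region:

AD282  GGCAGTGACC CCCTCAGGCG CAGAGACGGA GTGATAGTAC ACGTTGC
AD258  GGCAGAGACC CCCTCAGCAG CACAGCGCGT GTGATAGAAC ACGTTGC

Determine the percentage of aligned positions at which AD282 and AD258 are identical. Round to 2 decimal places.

80.85%

The sequences differ at positions 6 (T/A), 18 (G/C), 19 (C/A), 23 (G/C), 26 (A/C), 27 (C/G), 28 (G/C), 30 (A/T), 38 (T/A).
38 of the 47 sites match, so the percent identity is 38/47 × 100 = 80.85%.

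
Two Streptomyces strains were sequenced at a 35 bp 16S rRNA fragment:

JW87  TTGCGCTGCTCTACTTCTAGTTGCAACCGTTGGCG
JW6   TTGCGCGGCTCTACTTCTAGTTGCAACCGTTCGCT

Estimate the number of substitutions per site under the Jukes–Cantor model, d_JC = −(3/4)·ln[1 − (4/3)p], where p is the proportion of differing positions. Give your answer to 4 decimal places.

0.0910

Mismatches occur at site 7 (T↔G), site 32 (G↔C), site 35 (G↔T).
p = 3/35 = 0.085714.
d = −0.75 · ln(1 − (4/3)·0.085714) = −0.75 · ln(0.885715) = −0.75 · (-0.121360) = 0.0910.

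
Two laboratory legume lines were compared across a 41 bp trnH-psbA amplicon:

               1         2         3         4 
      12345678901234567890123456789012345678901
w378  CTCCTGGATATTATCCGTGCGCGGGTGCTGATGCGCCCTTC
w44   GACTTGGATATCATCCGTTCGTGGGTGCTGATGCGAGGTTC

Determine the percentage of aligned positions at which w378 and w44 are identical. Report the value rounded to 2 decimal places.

78.05%

Differing sites — 1:C/G; 2:T/A; 4:C/T; 12:T/C; 19:G/T; 22:C/T; 36:C/A; 37:C/G; 38:C/G.
32 of the 41 sites match, so the percent identity is 32/41 × 100 = 78.05%.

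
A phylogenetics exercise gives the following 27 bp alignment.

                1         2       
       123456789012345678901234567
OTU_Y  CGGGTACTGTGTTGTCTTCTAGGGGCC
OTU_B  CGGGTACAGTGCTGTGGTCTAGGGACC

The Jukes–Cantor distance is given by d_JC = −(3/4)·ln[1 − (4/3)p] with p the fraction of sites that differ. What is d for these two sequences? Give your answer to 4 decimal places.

Differing sites — 8:T/A; 12:T/C; 16:C/G; 17:T/G; 25:G/A.
p = 5/27 = 0.185185.
d = −0.75 · ln(1 − (4/3)·0.185185) = −0.75 · ln(0.753087) = −0.75 · (-0.283575) = 0.2127.

0.2127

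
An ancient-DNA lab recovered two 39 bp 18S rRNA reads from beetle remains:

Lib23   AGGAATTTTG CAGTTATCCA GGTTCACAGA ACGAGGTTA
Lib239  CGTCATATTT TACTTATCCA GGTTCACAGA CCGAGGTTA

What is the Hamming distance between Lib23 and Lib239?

8

The sequences differ at positions 1 (A/C), 3 (G/T), 4 (A/C), 7 (T/A), 10 (G/T), 11 (C/T), 13 (G/C), 31 (A/C).
That gives 8 mismatches out of 39 aligned sites, so the Hamming distance is 8.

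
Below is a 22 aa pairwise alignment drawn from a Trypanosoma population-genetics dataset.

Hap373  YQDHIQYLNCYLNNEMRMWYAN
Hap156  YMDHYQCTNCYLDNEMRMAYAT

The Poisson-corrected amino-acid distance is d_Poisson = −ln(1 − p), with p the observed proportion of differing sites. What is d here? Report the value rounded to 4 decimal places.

Mismatches occur at site 2 (Q↔M), site 5 (I↔Y), site 7 (Y↔C), site 8 (L↔T), site 13 (N↔D), site 19 (W↔A), site 22 (N↔T).
p = 7/22 = 0.318182.
d = −ln(1 − 0.318182) = −ln(0.681818) = 0.3830.

0.3830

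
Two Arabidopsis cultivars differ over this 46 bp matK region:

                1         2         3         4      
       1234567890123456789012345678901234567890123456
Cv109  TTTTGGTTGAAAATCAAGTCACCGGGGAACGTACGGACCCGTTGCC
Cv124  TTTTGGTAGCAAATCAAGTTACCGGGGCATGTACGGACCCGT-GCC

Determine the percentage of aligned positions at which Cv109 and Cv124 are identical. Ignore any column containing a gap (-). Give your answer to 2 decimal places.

88.89%

Excluding the 1 gap column leaves 45 comparable sites.
The sequences differ at positions 8 (T/A), 10 (A/C), 20 (C/T), 28 (A/C), 30 (C/T).
40 of the 45 comparable sites match, so the percent identity is 40/45 × 100 = 88.89%.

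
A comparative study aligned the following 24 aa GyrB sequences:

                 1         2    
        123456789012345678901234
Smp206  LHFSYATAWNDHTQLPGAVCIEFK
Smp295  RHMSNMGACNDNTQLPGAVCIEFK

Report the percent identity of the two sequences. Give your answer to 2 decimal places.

Differing sites — 1:L/R; 3:F/M; 5:Y/N; 6:A/M; 7:T/G; 9:W/C; 12:H/N.
17 of the 24 sites match, so the percent identity is 17/24 × 100 = 70.83%.

70.83%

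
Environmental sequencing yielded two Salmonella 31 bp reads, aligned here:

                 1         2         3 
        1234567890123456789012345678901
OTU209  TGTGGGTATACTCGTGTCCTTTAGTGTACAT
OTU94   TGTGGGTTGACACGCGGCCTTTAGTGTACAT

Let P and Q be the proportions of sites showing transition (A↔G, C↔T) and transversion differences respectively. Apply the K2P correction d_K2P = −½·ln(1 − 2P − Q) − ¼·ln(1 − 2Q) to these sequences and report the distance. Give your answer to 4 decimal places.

Differing sites — 8:A/T (Tv); 9:T/G (Tv); 12:T/A (Tv); 15:T/C (Ti); 17:T/G (Tv).
Of the 5 differences, 1 transition and 4 transversions over 31 sites: P = 1/31 = 0.032258, Q = 4/31 = 0.129032.
d = −0.5·ln(0.806452) − 0.25·ln(0.741936) = −0.5·(-0.215111) − 0.25·(-0.298492) = 0.1822.

0.1822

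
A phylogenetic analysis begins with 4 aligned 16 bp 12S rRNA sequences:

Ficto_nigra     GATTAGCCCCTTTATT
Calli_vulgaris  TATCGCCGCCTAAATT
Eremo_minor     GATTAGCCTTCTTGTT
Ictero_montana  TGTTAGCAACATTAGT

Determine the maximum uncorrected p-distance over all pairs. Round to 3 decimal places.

0.688

Pairwise Hamming distances:
  Ficto_nigra vs Calli_vulgaris: 7
  Ficto_nigra vs Eremo_minor: 4
  Ficto_nigra vs Ictero_montana: 6
  Calli_vulgaris vs Eremo_minor: 11
  Calli_vulgaris vs Ictero_montana: 10
  Eremo_minor vs Ictero_montana: 8
The largest is 11 mismatches, between Calli_vulgaris and Eremo_minor; p = 11/16 = 0.688.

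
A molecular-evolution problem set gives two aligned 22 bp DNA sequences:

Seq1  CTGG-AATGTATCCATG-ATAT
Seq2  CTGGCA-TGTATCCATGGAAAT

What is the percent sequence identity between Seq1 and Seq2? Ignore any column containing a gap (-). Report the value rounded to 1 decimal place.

Excluding the 3 gap columns leaves 19 comparable sites.
The sequences differ at position 20 (T/A).
18 of the 19 comparable sites match, so the percent identity is 18/19 × 100 = 94.7%.

94.7%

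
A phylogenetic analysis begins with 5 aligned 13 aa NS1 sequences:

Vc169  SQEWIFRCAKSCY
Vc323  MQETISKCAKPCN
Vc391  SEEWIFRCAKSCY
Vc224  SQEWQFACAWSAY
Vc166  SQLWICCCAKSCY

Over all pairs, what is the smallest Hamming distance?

Pairwise Hamming distances:
  Vc169 vs Vc323: 6
  Vc169 vs Vc391: 1
  Vc169 vs Vc224: 4
  Vc169 vs Vc166: 3
  Vc323 vs Vc391: 7
  Vc323 vs Vc224: 9
  Vc323 vs Vc166: 7
  Vc391 vs Vc224: 5
  Vc391 vs Vc166: 4
  Vc224 vs Vc166: 6
The smallest is 1, between Vc169 and Vc391.

1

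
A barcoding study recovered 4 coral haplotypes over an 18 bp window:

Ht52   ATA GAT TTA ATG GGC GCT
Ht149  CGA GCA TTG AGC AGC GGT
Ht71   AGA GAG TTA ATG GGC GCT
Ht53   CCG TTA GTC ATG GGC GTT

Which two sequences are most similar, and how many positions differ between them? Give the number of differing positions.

Pairwise Hamming distances:
  Ht52 vs Ht149: 9
  Ht52 vs Ht71: 2
  Ht52 vs Ht53: 9
  Ht149 vs Ht71: 8
  Ht149 vs Ht53: 10
  Ht71 vs Ht53: 9
The smallest is 2, between Ht52 and Ht71.

2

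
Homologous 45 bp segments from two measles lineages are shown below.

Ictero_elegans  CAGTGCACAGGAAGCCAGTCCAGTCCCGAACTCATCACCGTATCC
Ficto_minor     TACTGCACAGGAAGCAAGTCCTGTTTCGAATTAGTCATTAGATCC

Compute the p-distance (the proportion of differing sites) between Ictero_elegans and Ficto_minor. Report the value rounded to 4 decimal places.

0.2889

Differing sites — 1:C/T; 3:G/C; 16:C/A; 22:A/T; 25:C/T; 26:C/T; 31:C/T; 33:C/A; 34:A/G; 38:C/T; 39:C/T; 40:G/A; 41:T/G.
There are 13 differences over 45 sites, so p = 13/45 = 0.2889.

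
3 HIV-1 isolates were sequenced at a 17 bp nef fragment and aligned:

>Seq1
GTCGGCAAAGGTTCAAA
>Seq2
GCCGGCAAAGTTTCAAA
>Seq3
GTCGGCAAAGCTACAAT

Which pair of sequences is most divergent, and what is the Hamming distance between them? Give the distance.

Pairwise Hamming distances:
  Seq1 vs Seq2: 2
  Seq1 vs Seq3: 3
  Seq2 vs Seq3: 4
The largest is 4, between Seq2 and Seq3.

4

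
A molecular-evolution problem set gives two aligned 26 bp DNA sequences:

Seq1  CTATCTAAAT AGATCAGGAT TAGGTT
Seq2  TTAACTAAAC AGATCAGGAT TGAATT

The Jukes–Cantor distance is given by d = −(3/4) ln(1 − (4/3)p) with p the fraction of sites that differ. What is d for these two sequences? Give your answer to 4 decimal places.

0.2758

Mismatches occur at site 1 (C/T), site 4 (T/A), site 10 (T/C), site 22 (A/G), site 23 (G/A), site 24 (G/A).
p = 6/26 = 0.230769.
d = −0.75 · ln(1 − (4/3)·0.230769) = −0.75 · ln(0.692308) = −0.75 · (-0.367724) = 0.2758.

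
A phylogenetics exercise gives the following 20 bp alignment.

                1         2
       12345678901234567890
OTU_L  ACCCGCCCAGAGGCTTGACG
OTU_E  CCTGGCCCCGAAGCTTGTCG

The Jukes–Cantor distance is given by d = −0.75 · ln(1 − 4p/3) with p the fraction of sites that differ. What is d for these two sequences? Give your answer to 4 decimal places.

The sequences differ at positions 1 (A/C), 3 (C/T), 4 (C/G), 9 (A/C), 12 (G/A), 18 (A/T).
p = 6/20 = 0.300000.
d = −0.75 · ln(1 − (4/3)·0.300000) = −0.75 · ln(0.600000) = −0.75 · (-0.510826) = 0.3831.

0.3831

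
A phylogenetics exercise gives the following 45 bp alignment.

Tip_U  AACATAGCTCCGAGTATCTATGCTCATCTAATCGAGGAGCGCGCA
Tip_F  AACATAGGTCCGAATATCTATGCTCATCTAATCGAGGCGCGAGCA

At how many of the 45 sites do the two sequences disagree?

The sequences differ at positions 8 (C/G), 14 (G/A), 38 (A/C), 42 (C/A).
That gives 4 mismatches out of 45 aligned sites, so the Hamming distance is 4.

4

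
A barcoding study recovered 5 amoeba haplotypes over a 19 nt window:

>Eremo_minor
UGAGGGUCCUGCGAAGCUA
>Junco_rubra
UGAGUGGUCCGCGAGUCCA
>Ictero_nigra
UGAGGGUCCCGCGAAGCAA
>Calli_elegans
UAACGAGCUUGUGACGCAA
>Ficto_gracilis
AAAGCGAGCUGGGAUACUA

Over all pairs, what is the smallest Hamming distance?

2

Pairwise Hamming distances:
  Eremo_minor vs Junco_rubra: 7
  Eremo_minor vs Ictero_nigra: 2
  Eremo_minor vs Calli_elegans: 8
  Eremo_minor vs Ficto_gracilis: 8
  Junco_rubra vs Ictero_nigra: 6
  Junco_rubra vs Calli_elegans: 11
  Junco_rubra vs Ficto_gracilis: 10
  Ictero_nigra vs Calli_elegans: 8
  Ictero_nigra vs Ficto_gracilis: 10
  Calli_elegans vs Ficto_gracilis: 11
The smallest is 2, between Eremo_minor and Ictero_nigra.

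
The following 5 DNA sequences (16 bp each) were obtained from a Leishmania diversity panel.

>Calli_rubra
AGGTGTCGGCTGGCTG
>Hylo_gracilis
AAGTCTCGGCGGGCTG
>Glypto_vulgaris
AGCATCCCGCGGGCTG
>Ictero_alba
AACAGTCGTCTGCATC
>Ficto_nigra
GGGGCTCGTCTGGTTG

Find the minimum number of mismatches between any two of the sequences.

3

Pairwise Hamming distances:
  Calli_rubra vs Hylo_gracilis: 3
  Calli_rubra vs Glypto_vulgaris: 6
  Calli_rubra vs Ictero_alba: 7
  Calli_rubra vs Ficto_nigra: 5
  Hylo_gracilis vs Glypto_vulgaris: 6
  Hylo_gracilis vs Ictero_alba: 8
  Hylo_gracilis vs Ficto_nigra: 6
  Glypto_vulgaris vs Ictero_alba: 9
  Glypto_vulgaris vs Ficto_nigra: 9
  Ictero_alba vs Ficto_nigra: 8
The smallest is 3, between Calli_rubra and Hylo_gracilis.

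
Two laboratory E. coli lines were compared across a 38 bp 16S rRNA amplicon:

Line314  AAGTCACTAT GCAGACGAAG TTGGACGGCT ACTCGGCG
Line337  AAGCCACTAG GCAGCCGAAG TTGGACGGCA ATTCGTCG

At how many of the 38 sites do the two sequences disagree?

Differing sites — 4:T/C; 10:T/G; 15:A/C; 30:T/A; 32:C/T; 36:G/T.
That gives 6 mismatches out of 38 aligned sites, so the Hamming distance is 6.

6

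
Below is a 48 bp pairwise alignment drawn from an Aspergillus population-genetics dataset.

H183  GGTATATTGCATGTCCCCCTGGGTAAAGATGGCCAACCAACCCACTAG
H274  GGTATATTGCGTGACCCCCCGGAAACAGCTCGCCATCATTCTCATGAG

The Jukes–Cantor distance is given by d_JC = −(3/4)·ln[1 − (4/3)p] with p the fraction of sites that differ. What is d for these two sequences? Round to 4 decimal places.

The sequences differ at positions 11 (A/G), 14 (T/A), 20 (T/C), 23 (G/A), 24 (T/A), 26 (A/C), 29 (A/C), 31 (G/C), 36 (A/T), 38 (C/A), 39 (A/T), 40 (A/T), 42 (C/T), 45 (C/T), 46 (T/G).
p = 15/48 = 0.312500.
d = −0.75 · ln(1 − (4/3)·0.312500) = −0.75 · ln(0.583333) = −0.75 · (-0.538997) = 0.4042.

0.4042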